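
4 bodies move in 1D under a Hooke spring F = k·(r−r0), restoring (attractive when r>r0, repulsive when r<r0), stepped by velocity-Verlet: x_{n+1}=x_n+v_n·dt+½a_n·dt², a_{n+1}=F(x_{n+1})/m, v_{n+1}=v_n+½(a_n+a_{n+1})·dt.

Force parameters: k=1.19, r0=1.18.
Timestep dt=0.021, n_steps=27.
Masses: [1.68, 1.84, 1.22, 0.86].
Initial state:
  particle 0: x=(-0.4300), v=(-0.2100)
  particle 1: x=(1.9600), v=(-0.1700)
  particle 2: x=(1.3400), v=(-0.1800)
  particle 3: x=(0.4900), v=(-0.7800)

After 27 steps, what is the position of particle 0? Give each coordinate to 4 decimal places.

step 0: x0=(-0.4300) x1=(1.9600) x2=(1.3400) x3=(0.4900)
step 1: x0=(-0.4342) x1=(1.9563) x2=(1.3360) x3=(0.4737)
step 2: x0=(-0.4379) x1=(1.9523) x2=(1.3317) x3=(0.4575)
step 3: x0=(-0.4411) x1=(1.9481) x2=(1.3271) x3=(0.4416)
step 4: x0=(-0.4438) x1=(1.9435) x2=(1.3220) x3=(0.4258)
step 5: x0=(-0.4461) x1=(1.9387) x2=(1.3166) x3=(0.4102)
step 6: x0=(-0.4479) x1=(1.9336) x2=(1.3108) x3=(0.3949)
step 7: x0=(-0.4493) x1=(1.9283) x2=(1.3046) x3=(0.3799)
step 8: x0=(-0.4503) x1=(1.9226) x2=(1.2981) x3=(0.3651)
step 9: x0=(-0.4508) x1=(1.9166) x2=(1.2912) x3=(0.3506)
step 10: x0=(-0.4508) x1=(1.9104) x2=(1.2839) x3=(0.3365)
step 11: x0=(-0.4505) x1=(1.9038) x2=(1.2762) x3=(0.3227)
step 12: x0=(-0.4497) x1=(1.8970) x2=(1.2682) x3=(0.3093)
step 13: x0=(-0.4486) x1=(1.8899) x2=(1.2598) x3=(0.2962)
step 14: x0=(-0.4470) x1=(1.8825) x2=(1.2510) x3=(0.2835)
step 15: x0=(-0.4451) x1=(1.8748) x2=(1.2418) x3=(0.2712)
step 16: x0=(-0.4428) x1=(1.8668) x2=(1.2323) x3=(0.2593)
step 17: x0=(-0.4401) x1=(1.8585) x2=(1.2224) x3=(0.2479)
step 18: x0=(-0.4371) x1=(1.8499) x2=(1.2122) x3=(0.2368)
step 19: x0=(-0.4338) x1=(1.8410) x2=(1.2016) x3=(0.2263)
step 20: x0=(-0.4301) x1=(1.8319) x2=(1.1907) x3=(0.2162)
step 21: x0=(-0.4261) x1=(1.8225) x2=(1.1794) x3=(0.2065)
step 22: x0=(-0.4219) x1=(1.8128) x2=(1.1679) x3=(0.1974)
step 23: x0=(-0.4173) x1=(1.8028) x2=(1.1560) x3=(0.1887)
step 24: x0=(-0.4125) x1=(1.7926) x2=(1.1438) x3=(0.1805)
step 25: x0=(-0.4074) x1=(1.7821) x2=(1.1313) x3=(0.1728)
step 26: x0=(-0.4021) x1=(1.7713) x2=(1.1185) x3=(0.1655)
step 27: x0=(-0.3966) x1=(1.7603) x2=(1.1054) x3=(0.1588)

(-0.3966)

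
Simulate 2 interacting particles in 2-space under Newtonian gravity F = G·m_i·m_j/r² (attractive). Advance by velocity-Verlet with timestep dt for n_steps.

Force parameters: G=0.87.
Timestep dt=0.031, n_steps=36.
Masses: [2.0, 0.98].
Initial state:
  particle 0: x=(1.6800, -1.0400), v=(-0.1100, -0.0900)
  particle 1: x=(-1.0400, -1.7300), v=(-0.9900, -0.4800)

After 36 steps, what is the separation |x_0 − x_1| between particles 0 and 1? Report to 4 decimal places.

step 0: x0=(1.6800, -1.0400) x1=(-1.0400, -1.7300)
step 1: x0=(1.6765, -1.0428) x1=(-1.0706, -1.7449)
step 2: x0=(1.6730, -1.0456) x1=(-1.1010, -1.7597)
step 3: x0=(1.6693, -1.0485) x1=(-1.1312, -1.7744)
step 4: x0=(1.6656, -1.0514) x1=(-1.1612, -1.7891)
step 5: x0=(1.6617, -1.0543) x1=(-1.1910, -1.8038)
step 6: x0=(1.6578, -1.0572) x1=(-1.2206, -1.8184)
step 7: x0=(1.6538, -1.0601) x1=(-1.2500, -1.8329)
step 8: x0=(1.6497, -1.0631) x1=(-1.2793, -1.8474)
step 9: x0=(1.6455, -1.0661) x1=(-1.3084, -1.8619)
step 10: x0=(1.6412, -1.0691) x1=(-1.3373, -1.8763)
step 11: x0=(1.6368, -1.0722) x1=(-1.3660, -1.8907)
step 12: x0=(1.6324, -1.0752) x1=(-1.3946, -1.9050)
step 13: x0=(1.6278, -1.0783) x1=(-1.4230, -1.9193)
step 14: x0=(1.6232, -1.0814) x1=(-1.4512, -1.9335)
step 15: x0=(1.6186, -1.0845) x1=(-1.4793, -1.9477)
step 16: x0=(1.6138, -1.0877) x1=(-1.5073, -1.9618)
step 17: x0=(1.6090, -1.0909) x1=(-1.5350, -1.9759)
step 18: x0=(1.6040, -1.0941) x1=(-1.5627, -1.9900)
step 19: x0=(1.5991, -1.0973) x1=(-1.5902, -2.0040)
step 20: x0=(1.5940, -1.1005) x1=(-1.6175, -2.0180)
step 21: x0=(1.5889, -1.1038) x1=(-1.6447, -2.0319)
step 22: x0=(1.5837, -1.1070) x1=(-1.6717, -2.0458)
step 23: x0=(1.5784, -1.1103) x1=(-1.6986, -2.0597)
step 24: x0=(1.5731, -1.1136) x1=(-1.7254, -2.0735)
step 25: x0=(1.5677, -1.1170) x1=(-1.7521, -2.0873)
step 26: x0=(1.5622, -1.1203) x1=(-1.7786, -2.1010)
step 27: x0=(1.5567, -1.1237) x1=(-1.8049, -2.1147)
step 28: x0=(1.5511, -1.1271) x1=(-1.8312, -2.1284)
step 29: x0=(1.5455, -1.1305) x1=(-1.8573, -2.1420)
step 30: x0=(1.5398, -1.1339) x1=(-1.8833, -2.1556)
step 31: x0=(1.5340, -1.1374) x1=(-1.9091, -2.1691)
step 32: x0=(1.5281, -1.1408) x1=(-1.9348, -2.1826)
step 33: x0=(1.5222, -1.1443) x1=(-1.9605, -2.1961)
step 34: x0=(1.5163, -1.1478) x1=(-1.9860, -2.2095)
step 35: x0=(1.5103, -1.1513) x1=(-2.0113, -2.2229)
step 36: x0=(1.5042, -1.1548) x1=(-2.0366, -2.2363)

3.7022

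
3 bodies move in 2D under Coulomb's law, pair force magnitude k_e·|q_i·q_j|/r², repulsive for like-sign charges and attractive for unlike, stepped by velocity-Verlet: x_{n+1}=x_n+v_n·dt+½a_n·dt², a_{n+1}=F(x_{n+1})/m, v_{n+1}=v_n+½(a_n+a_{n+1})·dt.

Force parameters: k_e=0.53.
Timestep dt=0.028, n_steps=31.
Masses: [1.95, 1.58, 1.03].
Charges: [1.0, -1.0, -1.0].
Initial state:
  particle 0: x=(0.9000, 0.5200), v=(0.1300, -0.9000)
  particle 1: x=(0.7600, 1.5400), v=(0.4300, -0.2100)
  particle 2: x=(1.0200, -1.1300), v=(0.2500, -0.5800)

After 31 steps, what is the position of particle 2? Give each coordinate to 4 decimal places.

(1.2308, -1.5795)

step 0: x0=(0.9000, 0.5200) x1=(0.7600, 1.5400) x2=(1.0200, -1.1300)
step 1: x0=(0.9036, 0.4949) x1=(0.7721, 1.5340) x2=(1.0270, -1.1462)
step 2: x0=(0.9072, 0.4698) x1=(0.7841, 1.5278) x2=(1.0340, -1.1623)
step 3: x0=(0.9108, 0.4449) x1=(0.7962, 1.5214) x2=(1.0410, -1.1783)
step 4: x0=(0.9144, 0.4201) x1=(0.8084, 1.5149) x2=(1.0480, -1.1942)
step 5: x0=(0.9180, 0.3954) x1=(0.8205, 1.5081) x2=(1.0549, -1.2100)
step 6: x0=(0.9216, 0.3707) x1=(0.8327, 1.5012) x2=(1.0619, -1.2257)
step 7: x0=(0.9251, 0.3462) x1=(0.8448, 1.4941) x2=(1.0688, -1.2413)
step 8: x0=(0.9287, 0.3217) x1=(0.8570, 1.4869) x2=(1.0758, -1.2568)
step 9: x0=(0.9322, 0.2973) x1=(0.8692, 1.4794) x2=(1.0827, -1.2722)
step 10: x0=(0.9358, 0.2730) x1=(0.8814, 1.4719) x2=(1.0896, -1.2875)
step 11: x0=(0.9393, 0.2487) x1=(0.8936, 1.4642) x2=(1.0965, -1.3027)
step 12: x0=(0.9429, 0.2245) x1=(0.9058, 1.4563) x2=(1.1034, -1.3178)
step 13: x0=(0.9464, 0.2003) x1=(0.9180, 1.4483) x2=(1.1103, -1.3327)
step 14: x0=(0.9500, 0.1762) x1=(0.9303, 1.4402) x2=(1.1172, -1.3475)
step 15: x0=(0.9536, 0.1521) x1=(0.9425, 1.4319) x2=(1.1240, -1.3623)
step 16: x0=(0.9572, 0.1281) x1=(0.9547, 1.4235) x2=(1.1309, -1.3768)
step 17: x0=(0.9608, 0.1041) x1=(0.9669, 1.4150) x2=(1.1377, -1.3913)
step 18: x0=(0.9644, 0.0801) x1=(0.9791, 1.4064) x2=(1.1445, -1.4057)
step 19: x0=(0.9680, 0.0562) x1=(0.9913, 1.3976) x2=(1.1513, -1.4199)
step 20: x0=(0.9716, 0.0322) x1=(1.0035, 1.3888) x2=(1.1580, -1.4339)
step 21: x0=(0.9753, 0.0083) x1=(1.0157, 1.3798) x2=(1.1648, -1.4479)
step 22: x0=(0.9790, -0.0155) x1=(1.0279, 1.3707) x2=(1.1715, -1.4617)
step 23: x0=(0.9826, -0.0394) x1=(1.0401, 1.3615) x2=(1.1782, -1.4754)
step 24: x0=(0.9863, -0.0633) x1=(1.0523, 1.3522) x2=(1.1849, -1.4889)
step 25: x0=(0.9901, -0.0872) x1=(1.0644, 1.3428) x2=(1.1915, -1.5023)
step 26: x0=(0.9938, -0.1110) x1=(1.0766, 1.3334) x2=(1.1981, -1.5156)
step 27: x0=(0.9976, -0.1349) x1=(1.0887, 1.3238) x2=(1.2047, -1.5287)
step 28: x0=(1.0014, -0.1588) x1=(1.1009, 1.3141) x2=(1.2113, -1.5416)
step 29: x0=(1.0052, -0.1826) x1=(1.1130, 1.3044) x2=(1.2178, -1.5544)
step 30: x0=(1.0090, -0.2065) x1=(1.1251, 1.2945) x2=(1.2244, -1.5670)
step 31: x0=(1.0128, -0.2304) x1=(1.1372, 1.2846) x2=(1.2308, -1.5795)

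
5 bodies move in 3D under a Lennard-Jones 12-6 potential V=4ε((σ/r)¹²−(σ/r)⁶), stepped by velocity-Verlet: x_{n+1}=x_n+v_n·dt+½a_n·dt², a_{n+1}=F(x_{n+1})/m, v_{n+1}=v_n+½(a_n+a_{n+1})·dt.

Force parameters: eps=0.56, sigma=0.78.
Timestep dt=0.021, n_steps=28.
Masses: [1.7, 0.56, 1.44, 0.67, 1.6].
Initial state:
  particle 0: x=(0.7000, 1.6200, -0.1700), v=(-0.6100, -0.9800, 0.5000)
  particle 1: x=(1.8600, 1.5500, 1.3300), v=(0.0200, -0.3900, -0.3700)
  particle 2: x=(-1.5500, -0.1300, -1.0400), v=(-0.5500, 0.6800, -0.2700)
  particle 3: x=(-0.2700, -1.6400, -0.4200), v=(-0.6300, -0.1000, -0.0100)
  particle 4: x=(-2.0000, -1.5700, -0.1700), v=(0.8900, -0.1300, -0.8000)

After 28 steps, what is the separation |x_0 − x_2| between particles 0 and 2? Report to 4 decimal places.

2.6967

step 0: x0=(0.7000, 1.6200, -0.1700) x1=(1.8600, 1.5500, 1.3300) x2=(-1.5500, -0.1300, -1.0400) x3=(-0.2700, -1.6400, -0.4200) x4=(-2.0000, -1.5700, -0.1700)
step 1: x0=(0.6872, 1.5994, -0.1595) x1=(1.8604, 1.5418, 1.3222) x2=(-1.5616, -0.1157, -1.0457) x3=(-0.2833, -1.6421, -0.4202) x4=(-1.9813, -1.5727, -0.1868)
step 2: x0=(0.6744, 1.5788, -0.1490) x1=(1.8608, 1.5336, 1.3144) x2=(-1.5731, -0.1015, -1.0513) x3=(-0.2966, -1.6442, -0.4204) x4=(-1.9626, -1.5754, -0.2036)
step 3: x0=(0.6616, 1.5583, -0.1385) x1=(1.8612, 1.5254, 1.3066) x2=(-1.5847, -0.0872, -1.0570) x3=(-0.3099, -1.6463, -0.4206) x4=(-1.9438, -1.5781, -0.2204)
step 4: x0=(0.6488, 1.5377, -0.1279) x1=(1.8615, 1.5172, 1.2987) x2=(-1.5962, -0.0730, -1.0626) x3=(-0.3233, -1.6483, -0.4208) x4=(-1.9251, -1.5808, -0.2373)
step 5: x0=(0.6360, 1.5171, -0.1174) x1=(1.8619, 1.5091, 1.2909) x2=(-1.6078, -0.0588, -1.0682) x3=(-0.3368, -1.6504, -0.4210) x4=(-1.9062, -1.5835, -0.2541)
step 6: x0=(0.6232, 1.4965, -0.1069) x1=(1.8622, 1.5009, 1.2830) x2=(-1.6193, -0.0447, -1.0738) x3=(-0.3504, -1.6524, -0.4212) x4=(-1.8874, -1.5861, -0.2710)
step 7: x0=(0.6105, 1.4759, -0.0963) x1=(1.8625, 1.4927, 1.2751) x2=(-1.6309, -0.0305, -1.0794) x3=(-0.3641, -1.6544, -0.4214) x4=(-1.8685, -1.5888, -0.2879)
step 8: x0=(0.5977, 1.4553, -0.0858) x1=(1.8628, 1.4845, 1.2671) x2=(-1.6424, -0.0164, -1.0850) x3=(-0.3779, -1.6565, -0.4216) x4=(-1.8496, -1.5914, -0.3047)
step 9: x0=(0.5849, 1.4348, -0.0752) x1=(1.8630, 1.4763, 1.2592) x2=(-1.6540, -0.0022, -1.0906) x3=(-0.3918, -1.6585, -0.4217) x4=(-1.8306, -1.5940, -0.3216)
step 10: x0=(0.5722, 1.4142, -0.0646) x1=(1.8633, 1.4681, 1.2512) x2=(-1.6655, 0.0119, -1.0962) x3=(-0.4059, -1.6605, -0.4219) x4=(-1.8116, -1.5967, -0.3385)
step 11: x0=(0.5594, 1.3936, -0.0541) x1=(1.8635, 1.4599, 1.2432) x2=(-1.6771, 0.0259, -1.1018) x3=(-0.4201, -1.6624, -0.4220) x4=(-1.7924, -1.5993, -0.3555)
step 12: x0=(0.5467, 1.3730, -0.0435) x1=(1.8637, 1.4517, 1.2352) x2=(-1.6886, 0.0400, -1.1073) x3=(-0.4346, -1.6644, -0.4222) x4=(-1.7732, -1.6019, -0.3724)
step 13: x0=(0.5340, 1.3524, -0.0329) x1=(1.8638, 1.4435, 1.2271) x2=(-1.7002, 0.0541, -1.1129) x3=(-0.4493, -1.6663, -0.4223) x4=(-1.7539, -1.6044, -0.3893)
step 14: x0=(0.5212, 1.3318, -0.0223) x1=(1.8640, 1.4353, 1.2190) x2=(-1.7117, 0.0681, -1.1184) x3=(-0.4642, -1.6683, -0.4225) x4=(-1.7345, -1.6070, -0.4063)
step 15: x0=(0.5085, 1.3112, -0.0117) x1=(1.8641, 1.4271, 1.2109) x2=(-1.7232, 0.0821, -1.1240) x3=(-0.4795, -1.6702, -0.4226) x4=(-1.7150, -1.6096, -0.4232)
step 16: x0=(0.4958, 1.2907, -0.0011) x1=(1.8642, 1.4189, 1.2028) x2=(-1.7348, 0.0961, -1.1295) x3=(-0.4952, -1.6720, -0.4227) x4=(-1.6952, -1.6122, -0.4402)
step 17: x0=(0.4831, 1.2701, 0.0095) x1=(1.8642, 1.4107, 1.1947) x2=(-1.7463, 0.1101, -1.1350) x3=(-0.5114, -1.6739, -0.4229) x4=(-1.6753, -1.6147, -0.4571)
step 18: x0=(0.4704, 1.2495, 0.0202) x1=(1.8643, 1.4025, 1.1865) x2=(-1.7578, 0.1241, -1.1405) x3=(-0.5281, -1.6757, -0.4230) x4=(-1.6552, -1.6173, -0.4741)
step 19: x0=(0.4577, 1.2289, 0.0308) x1=(1.8643, 1.3943, 1.1783) x2=(-1.7694, 0.1381, -1.1460) x3=(-0.5455, -1.6775, -0.4232) x4=(-1.6348, -1.6199, -0.4910)
step 20: x0=(0.4451, 1.2083, 0.0414) x1=(1.8643, 1.3861, 1.1701) x2=(-1.7809, 0.1521, -1.1516) x3=(-0.5637, -1.6792, -0.4235) x4=(-1.6140, -1.6225, -0.5079)
step 21: x0=(0.4324, 1.1877, 0.0521) x1=(1.8642, 1.3779, 1.1619) x2=(-1.7924, 0.1660, -1.1571) x3=(-0.5828, -1.6809, -0.4238) x4=(-1.5929, -1.6251, -0.5248)
step 22: x0=(0.4197, 1.1672, 0.0627) x1=(1.8642, 1.3697, 1.1536) x2=(-1.8040, 0.1799, -1.1626) x3=(-0.6029, -1.6825, -0.4242) x4=(-1.5713, -1.6277, -0.5417)
step 23: x0=(0.4071, 1.1466, 0.0734) x1=(1.8641, 1.3615, 1.1453) x2=(-1.8155, 0.1939, -1.1681) x3=(-0.6242, -1.6840, -0.4248) x4=(-1.5492, -1.6303, -0.5585)
step 24: x0=(0.3944, 1.1260, 0.0841) x1=(1.8639, 1.3532, 1.1370) x2=(-1.8270, 0.2078, -1.1736) x3=(-0.6465, -1.6855, -0.4255) x4=(-1.5268, -1.6330, -0.5752)
step 25: x0=(0.3818, 1.1054, 0.0947) x1=(1.8638, 1.3450, 1.1287) x2=(-1.8385, 0.2217, -1.1790) x3=(-0.6693, -1.6870, -0.4263) x4=(-1.5041, -1.6356, -0.5919)
step 26: x0=(0.3692, 1.0848, 0.1054) x1=(1.8636, 1.3368, 1.1204) x2=(-1.8500, 0.2356, -1.1845) x3=(-0.6911, -1.6885, -0.4269) x4=(-1.4818, -1.6382, -0.6087)
step 27: x0=(0.3566, 1.0643, 0.1161) x1=(1.8634, 1.3285, 1.1120) x2=(-1.8615, 0.2495, -1.1900) x3=(-0.7083, -1.6903, -0.4264) x4=(-1.4615, -1.6407, -0.6260)
step 28: x0=(0.3440, 1.0437, 0.1268) x1=(1.8631, 1.3203, 1.1036) x2=(-1.8730, 0.2634, -1.1955) x3=(-0.7147, -1.6927, -0.4231) x4=(-1.4457, -1.6429, -0.6444)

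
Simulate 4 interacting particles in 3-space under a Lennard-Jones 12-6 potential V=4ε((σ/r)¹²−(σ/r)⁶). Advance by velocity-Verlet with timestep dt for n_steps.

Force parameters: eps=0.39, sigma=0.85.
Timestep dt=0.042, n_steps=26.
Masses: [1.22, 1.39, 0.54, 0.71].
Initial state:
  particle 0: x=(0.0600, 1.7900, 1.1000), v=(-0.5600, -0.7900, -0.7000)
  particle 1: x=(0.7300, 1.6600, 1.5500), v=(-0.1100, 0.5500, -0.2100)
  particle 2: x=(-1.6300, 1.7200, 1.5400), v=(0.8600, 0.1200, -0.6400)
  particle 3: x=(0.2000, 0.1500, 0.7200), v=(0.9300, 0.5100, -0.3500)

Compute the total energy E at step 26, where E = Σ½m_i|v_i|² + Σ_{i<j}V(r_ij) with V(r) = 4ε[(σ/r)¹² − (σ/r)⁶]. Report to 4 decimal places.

2.2778

step 0: x0=(0.0600, 1.7900, 1.1000) x1=(0.7300, 1.6600, 1.5500) x2=(-1.6300, 1.7200, 1.5400) x3=(0.2000, 0.1500, 0.7200)
step 1: x0=(0.0233, 1.7593, 1.0618) x1=(0.7369, 1.6808, 1.5489) x2=(-1.5938, 1.7250, 1.5131) x3=(0.2391, 0.1716, 0.7054)
step 2: x0=(-0.0222, 1.7294, 1.0176) x1=(0.7514, 1.7008, 1.5530) x2=(-1.5572, 1.7301, 1.4861) x3=(0.2781, 0.1936, 0.6908)
step 3: x0=(-0.0684, 1.6994, 0.9731) x1=(0.7663, 1.7206, 1.5574) x2=(-1.5202, 1.7351, 1.4590) x3=(0.3172, 0.2159, 0.6765)
step 4: x0=(-0.1135, 1.6691, 0.9295) x1=(0.7802, 1.7404, 1.5610) x2=(-1.4826, 1.7401, 1.4317) x3=(0.3561, 0.2388, 0.6622)
step 5: x0=(-0.1577, 1.6388, 0.8867) x1=(0.7929, 1.7600, 1.5638) x2=(-1.4443, 1.7450, 1.4041) x3=(0.3950, 0.2622, 0.6481)
step 6: x0=(-0.2012, 1.6084, 0.8448) x1=(0.8048, 1.7795, 1.5660) x2=(-1.4049, 1.7499, 1.3762) x3=(0.4337, 0.2862, 0.6342)
step 7: x0=(-0.2445, 1.5779, 0.8036) x1=(0.8161, 1.7988, 1.5677) x2=(-1.3643, 1.7546, 1.3477) x3=(0.4722, 0.3107, 0.6204)
step 8: x0=(-0.2879, 1.5473, 0.7631) x1=(0.8268, 1.8179, 1.5690) x2=(-1.3219, 1.7590, 1.3184) x3=(0.5104, 0.3358, 0.6068)
step 9: x0=(-0.3317, 1.5167, 0.7233) x1=(0.8373, 1.8370, 1.5701) x2=(-1.2772, 1.7630, 1.2879) x3=(0.5484, 0.3616, 0.5933)
step 10: x0=(-0.3762, 1.4863, 0.6843) x1=(0.8475, 1.8558, 1.5710) x2=(-1.2299, 1.7663, 1.2558) x3=(0.5860, 0.3879, 0.5799)
step 11: x0=(-0.4216, 1.4560, 0.6463) x1=(0.8575, 1.8746, 1.5718) x2=(-1.1796, 1.7686, 1.2219) x3=(0.6232, 0.4148, 0.5667)
step 12: x0=(-0.4676, 1.4260, 0.6091) x1=(0.8674, 1.8933, 1.5724) x2=(-1.1271, 1.7700, 1.1862) x3=(0.6601, 0.4422, 0.5536)
step 13: x0=(-0.5129, 1.3956, 0.5716) x1=(0.8771, 1.9119, 1.5729) x2=(-1.0754, 1.7719, 1.1515) x3=(0.6965, 0.4700, 0.5406)
step 14: x0=(-0.5543, 1.3626, 0.5303) x1=(0.8868, 1.9304, 1.5733) x2=(-1.0319, 1.7793, 1.1253) x3=(0.7327, 0.4983, 0.5277)
step 15: x0=(-0.5898, 1.3247, 0.4821) x1=(0.8963, 1.9489, 1.5736) x2=(-1.0009, 1.7977, 1.1148) x3=(0.7685, 0.5269, 0.5149)
step 16: x0=(-0.6224, 1.2835, 0.4298) x1=(0.9058, 1.9672, 1.5739) x2=(-0.9759, 1.8232, 1.1137) x3=(0.8040, 0.5558, 0.5022)
step 17: x0=(-0.6546, 1.2419, 0.3770) x1=(0.9152, 1.9855, 1.5741) x2=(-0.9513, 1.8496, 1.1139) x3=(0.8392, 0.5850, 0.4895)
step 18: x0=(-0.6869, 1.2009, 0.3251) x1=(0.9246, 2.0037, 1.5742) x2=(-0.9258, 1.8742, 1.1120) x3=(0.8742, 0.6144, 0.4770)
step 19: x0=(-0.7195, 1.1609, 0.2744) x1=(0.9339, 2.0218, 1.5742) x2=(-0.8993, 1.8966, 1.1075) x3=(0.9089, 0.6441, 0.4645)
step 20: x0=(-0.7522, 1.1219, 0.2248) x1=(0.9431, 2.0399, 1.5742) x2=(-0.8722, 1.9169, 1.1006) x3=(0.9435, 0.6739, 0.4521)
step 21: x0=(-0.7849, 1.0835, 0.1760) x1=(0.9523, 2.0578, 1.5741) x2=(-0.8446, 1.9355, 1.0919) x3=(0.9778, 0.7040, 0.4399)
step 22: x0=(-0.8176, 1.0457, 0.1279) x1=(0.9614, 2.0758, 1.5739) x2=(-0.8168, 1.9528, 1.0818) x3=(1.0120, 0.7342, 0.4277)
step 23: x0=(-0.8502, 1.0083, 0.0802) x1=(0.9705, 2.0936, 1.5736) x2=(-0.7889, 1.9690, 1.0707) x3=(1.0461, 0.7645, 0.4156)
step 24: x0=(-0.8827, 0.9713, 0.0329) x1=(0.9795, 2.1114, 1.5733) x2=(-0.7608, 1.9846, 1.0589) x3=(1.0801, 0.7950, 0.4036)
step 25: x0=(-0.9152, 0.9345, -0.0142) x1=(0.9884, 2.1291, 1.5729) x2=(-0.7325, 1.9995, 1.0466) x3=(1.1140, 0.8256, 0.3917)
step 26: x0=(-0.9475, 0.8979, -0.0610) x1=(0.9973, 2.1467, 1.5724) x2=(-0.7042, 2.0141, 1.0339) x3=(1.1477, 0.8564, 0.3799)
step 0 velocities: v0=(-0.5600, -0.7900, -0.7000) v1=(-0.1100, 0.5500, -0.2100) v2=(0.8600, 0.1200, -0.6400) v3=(0.9300, 0.5100, -0.3500)
step 0: KE=1.8772, PE=0.4518, E=2.3290
step 26 velocities: v0=(-0.7705, -0.8699, -1.1140) v1=(0.2104, 0.4193, -0.0124) v2=(0.6771, 0.3424, -0.3059) v3=(0.8037, 0.7340, -0.2796)
step 26: KE=2.3628, PE=-0.0850, E=2.2778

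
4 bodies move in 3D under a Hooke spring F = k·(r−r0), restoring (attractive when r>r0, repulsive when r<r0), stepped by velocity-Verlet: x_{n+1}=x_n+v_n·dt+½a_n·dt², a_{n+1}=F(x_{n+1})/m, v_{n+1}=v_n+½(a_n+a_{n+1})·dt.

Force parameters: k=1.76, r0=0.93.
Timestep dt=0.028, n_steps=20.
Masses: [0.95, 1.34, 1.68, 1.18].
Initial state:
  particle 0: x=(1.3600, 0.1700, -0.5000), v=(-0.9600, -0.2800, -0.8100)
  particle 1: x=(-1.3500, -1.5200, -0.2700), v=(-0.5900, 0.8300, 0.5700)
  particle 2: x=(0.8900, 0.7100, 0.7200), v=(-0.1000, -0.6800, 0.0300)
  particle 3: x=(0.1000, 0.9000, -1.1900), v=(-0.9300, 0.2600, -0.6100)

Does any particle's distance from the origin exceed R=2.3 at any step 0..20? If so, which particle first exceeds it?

no

step 0: x0=(1.3600, 0.1700, -0.5000) x1=(-1.3500, -1.5200, -0.2700) x2=(0.8900, 0.7100, 0.7200) x3=(0.1000, 0.9000, -1.1900)
step 1: x0=(1.3312, 0.1616, -0.5225) x1=(-1.3642, -1.4945, -0.2541) x2=(0.8864, 0.6903, 0.7199) x3=(0.0739, 0.9061, -1.2059)
step 2: x0=(1.2987, 0.1523, -0.5445) x1=(-1.3737, -1.4644, -0.2383) x2=(0.8813, 0.6692, 0.7181) x3=(0.0479, 0.9097, -1.2195)
step 3: x0=(1.2624, 0.1421, -0.5659) x1=(-1.3787, -1.4299, -0.2228) x2=(0.8745, 0.6468, 0.7144) x3=(0.0219, 0.9109, -1.2307)
step 4: x0=(1.2225, 0.1309, -0.5868) x1=(-1.3791, -1.3912, -0.2075) x2=(0.8662, 0.6233, 0.7089) x3=(-0.0041, 0.9097, -1.2394)
step 5: x0=(1.1791, 0.1190, -0.6070) x1=(-1.3751, -1.3483, -0.1925) x2=(0.8563, 0.5985, 0.7016) x3=(-0.0300, 0.9061, -1.2458)
step 6: x0=(1.1322, 0.1063, -0.6265) x1=(-1.3667, -1.3014, -0.1779) x2=(0.8447, 0.5726, 0.6925) x3=(-0.0557, 0.9001, -1.2497)
step 7: x0=(1.0820, 0.0929, -0.6453) x1=(-1.3541, -1.2507, -0.1637) x2=(0.8316, 0.5457, 0.6816) x3=(-0.0814, 0.8919, -1.2511)
step 8: x0=(1.0287, 0.0789, -0.6633) x1=(-1.3375, -1.1963, -0.1501) x2=(0.8169, 0.5178, 0.6689) x3=(-0.1068, 0.8814, -1.2502)
step 9: x0=(0.9723, 0.0644, -0.6804) x1=(-1.3169, -1.1385, -0.1369) x2=(0.8006, 0.4890, 0.6545) x3=(-0.1321, 0.8687, -1.2469)
step 10: x0=(0.9132, 0.0493, -0.6967) x1=(-1.2925, -1.0774, -0.1243) x2=(0.7828, 0.4593, 0.6385) x3=(-0.1571, 0.8539, -1.2413)
step 11: x0=(0.8513, 0.0338, -0.7121) x1=(-1.2645, -1.0133, -0.1122) x2=(0.7634, 0.4290, 0.6207) x3=(-0.1820, 0.8371, -1.2333)
step 12: x0=(0.7870, 0.0180, -0.7265) x1=(-1.2332, -0.9464, -0.1008) x2=(0.7426, 0.3979, 0.6014) x3=(-0.2065, 0.8184, -1.2232)
step 13: x0=(0.7205, 0.0019, -0.7400) x1=(-1.1988, -0.8770, -0.0900) x2=(0.7203, 0.3662, 0.5805) x3=(-0.2308, 0.7979, -1.2109)
step 14: x0=(0.6519, -0.0144, -0.7526) x1=(-1.1614, -0.8052, -0.0798) x2=(0.6966, 0.3340, 0.5581) x3=(-0.2548, 0.7756, -1.1964)
step 15: x0=(0.5816, -0.0309, -0.7642) x1=(-1.1213, -0.7314, -0.0703) x2=(0.6716, 0.3014, 0.5343) x3=(-0.2786, 0.7518, -1.1800)
step 16: x0=(0.5096, -0.0475, -0.7748) x1=(-1.0787, -0.6558, -0.0614) x2=(0.6454, 0.2683, 0.5091) x3=(-0.3020, 0.7265, -1.1617)
step 17: x0=(0.4363, -0.0642, -0.7845) x1=(-1.0340, -0.5786, -0.0532) x2=(0.6179, 0.2350, 0.4827) x3=(-0.3251, 0.7000, -1.1416)
step 18: x0=(0.3620, -0.0808, -0.7932) x1=(-0.9873, -0.5001, -0.0455) x2=(0.5892, 0.2015, 0.4550) x3=(-0.3478, 0.6722, -1.1198)
step 19: x0=(0.2867, -0.0975, -0.8011) x1=(-0.9390, -0.4205, -0.0385) x2=(0.5595, 0.1679, 0.4261) x3=(-0.3702, 0.6434, -1.0965)
step 20: x0=(0.2108, -0.1141, -0.8080) x1=(-0.8893, -0.3400, -0.0320) x2=(0.5288, 0.1341, 0.3962) x3=(-0.3923, 0.6137, -1.0717)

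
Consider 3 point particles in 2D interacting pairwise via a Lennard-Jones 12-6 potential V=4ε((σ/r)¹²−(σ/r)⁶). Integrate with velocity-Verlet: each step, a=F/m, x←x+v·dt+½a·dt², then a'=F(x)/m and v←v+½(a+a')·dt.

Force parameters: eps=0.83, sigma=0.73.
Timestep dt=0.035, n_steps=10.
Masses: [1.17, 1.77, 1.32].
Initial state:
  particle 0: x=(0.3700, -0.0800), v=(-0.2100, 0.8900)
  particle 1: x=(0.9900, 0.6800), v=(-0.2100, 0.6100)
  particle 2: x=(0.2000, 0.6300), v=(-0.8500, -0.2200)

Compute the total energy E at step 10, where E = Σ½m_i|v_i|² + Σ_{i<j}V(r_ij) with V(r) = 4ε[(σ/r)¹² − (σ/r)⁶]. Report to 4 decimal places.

step 0: x0=(0.3700, -0.0800) x1=(0.9900, 0.6800) x2=(0.2000, 0.6300)
step 1: x0=(0.3667, -0.0618) x1=(0.9834, 0.7008) x2=(0.1657, 0.6345)
step 2: x0=(0.3740, -0.0732) x1=(0.9757, 0.7204) x2=(0.1233, 0.6669)
step 3: x0=(0.3846, -0.0883) x1=(0.9658, 0.7387) x2=(0.0812, 0.7043)
step 4: x0=(0.3956, -0.1000) x1=(0.9532, 0.7558) x2=(0.0421, 0.7402)
step 5: x0=(0.4067, -0.1074) x1=(0.9380, 0.7718) x2=(0.0066, 0.7738)
step 6: x0=(0.4177, -0.1108) x1=(0.9204, 0.7867) x2=(-0.0256, 0.8055)
step 7: x0=(0.4288, -0.1107) x1=(0.9003, 0.8005) x2=(-0.0547, 0.8354)
step 8: x0=(0.4400, -0.1074) x1=(0.8779, 0.8132) x2=(-0.0807, 0.8640)
step 9: x0=(0.4515, -0.1012) x1=(0.8533, 0.8248) x2=(-0.1040, 0.8914)
step 10: x0=(0.4633, -0.0920) x1=(0.8263, 0.8353) x2=(-0.1244, 0.9178)
step 0 velocities: v0=(-0.2100, 0.8900) v1=(-0.2100, 0.6100) v2=(-0.8500, -0.2200)
step 0: KE=1.3663, PE=-1.2563, E=0.1100
step 10 velocities: v0=(0.3414, 0.3030) v1=(-0.8015, 0.2809) v2=(-0.5456, 0.7415)
step 10: KE=1.3196, PE=-1.1528, E=0.1668

0.1668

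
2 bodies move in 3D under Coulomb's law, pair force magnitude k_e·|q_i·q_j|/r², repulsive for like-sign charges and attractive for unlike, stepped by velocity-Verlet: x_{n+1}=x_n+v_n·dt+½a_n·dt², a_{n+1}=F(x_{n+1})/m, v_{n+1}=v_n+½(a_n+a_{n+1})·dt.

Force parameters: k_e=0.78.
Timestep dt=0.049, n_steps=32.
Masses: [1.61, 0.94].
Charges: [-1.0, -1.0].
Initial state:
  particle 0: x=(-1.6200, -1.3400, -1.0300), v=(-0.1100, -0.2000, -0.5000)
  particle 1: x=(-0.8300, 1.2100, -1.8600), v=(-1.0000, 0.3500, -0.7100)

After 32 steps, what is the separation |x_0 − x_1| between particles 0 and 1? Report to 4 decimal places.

3.8216

step 0: x0=(-1.6200, -1.3400, -1.0300) x1=(-0.8300, 1.2100, -1.8600)
step 1: x0=(-1.6254, -1.3499, -1.0545) x1=(-0.8790, 1.2273, -1.8948)
step 2: x0=(-1.6309, -1.3599, -1.0789) x1=(-0.9279, 1.2448, -1.9297)
step 3: x0=(-1.6363, -1.3700, -1.1033) x1=(-0.9767, 1.2625, -1.9647)
step 4: x0=(-1.6419, -1.3803, -1.1276) x1=(-1.0255, 1.2804, -1.9998)
step 5: x0=(-1.6474, -1.3907, -1.1520) x1=(-1.0742, 1.2986, -2.0349)
step 6: x0=(-1.6530, -1.4012, -1.1762) x1=(-1.1229, 1.3170, -2.0701)
step 7: x0=(-1.6586, -1.4119, -1.2004) x1=(-1.1715, 1.3356, -2.1054)
step 8: x0=(-1.6642, -1.4227, -1.2246) x1=(-1.2201, 1.3545, -2.1407)
step 9: x0=(-1.6699, -1.4336, -1.2487) x1=(-1.2687, 1.3735, -2.1761)
step 10: x0=(-1.6755, -1.4446, -1.2728) x1=(-1.3172, 1.3928, -2.2116)
step 11: x0=(-1.6812, -1.4557, -1.2969) x1=(-1.3657, 1.4123, -2.2471)
step 12: x0=(-1.6869, -1.4670, -1.3209) x1=(-1.4142, 1.4319, -2.2828)
step 13: x0=(-1.6926, -1.4784, -1.3449) x1=(-1.4627, 1.4518, -2.3185)
step 14: x0=(-1.6983, -1.4899, -1.3688) x1=(-1.5111, 1.4719, -2.3542)
step 15: x0=(-1.7040, -1.5015, -1.3927) x1=(-1.5596, 1.4921, -2.3900)
step 16: x0=(-1.7098, -1.5133, -1.4166) x1=(-1.6080, 1.5126, -2.4259)
step 17: x0=(-1.7155, -1.5251, -1.4404) x1=(-1.6564, 1.5332, -2.4618)
step 18: x0=(-1.7212, -1.5370, -1.4642) x1=(-1.7048, 1.5541, -2.4978)
step 19: x0=(-1.7269, -1.5491, -1.4880) x1=(-1.7532, 1.5751, -2.5339)
step 20: x0=(-1.7327, -1.5612, -1.5117) x1=(-1.8017, 1.5962, -2.5700)
step 21: x0=(-1.7384, -1.5735, -1.5354) x1=(-1.8501, 1.6176, -2.6062)
step 22: x0=(-1.7441, -1.5858, -1.5590) x1=(-1.8985, 1.6391, -2.6424)
step 23: x0=(-1.7498, -1.5983, -1.5827) x1=(-1.9470, 1.6607, -2.6787)
step 24: x0=(-1.7555, -1.6108, -1.6063) x1=(-1.9954, 1.6826, -2.7150)
step 25: x0=(-1.7613, -1.6234, -1.6298) x1=(-2.0439, 1.7046, -2.7514)
step 26: x0=(-1.7670, -1.6361, -1.6534) x1=(-2.0923, 1.7267, -2.7879)
step 27: x0=(-1.7726, -1.6489, -1.6769) x1=(-2.1408, 1.7490, -2.8244)
step 28: x0=(-1.7783, -1.6618, -1.7004) x1=(-2.1893, 1.7714, -2.8609)
step 29: x0=(-1.7840, -1.6748, -1.7238) x1=(-2.2378, 1.7940, -2.8975)
step 30: x0=(-1.7897, -1.6878, -1.7472) x1=(-2.2864, 1.8167, -2.9341)
step 31: x0=(-1.7953, -1.7009, -1.7706) x1=(-2.3349, 1.8395, -2.9708)
step 32: x0=(-1.8009, -1.7141, -1.7940) x1=(-2.3835, 1.8625, -3.0075)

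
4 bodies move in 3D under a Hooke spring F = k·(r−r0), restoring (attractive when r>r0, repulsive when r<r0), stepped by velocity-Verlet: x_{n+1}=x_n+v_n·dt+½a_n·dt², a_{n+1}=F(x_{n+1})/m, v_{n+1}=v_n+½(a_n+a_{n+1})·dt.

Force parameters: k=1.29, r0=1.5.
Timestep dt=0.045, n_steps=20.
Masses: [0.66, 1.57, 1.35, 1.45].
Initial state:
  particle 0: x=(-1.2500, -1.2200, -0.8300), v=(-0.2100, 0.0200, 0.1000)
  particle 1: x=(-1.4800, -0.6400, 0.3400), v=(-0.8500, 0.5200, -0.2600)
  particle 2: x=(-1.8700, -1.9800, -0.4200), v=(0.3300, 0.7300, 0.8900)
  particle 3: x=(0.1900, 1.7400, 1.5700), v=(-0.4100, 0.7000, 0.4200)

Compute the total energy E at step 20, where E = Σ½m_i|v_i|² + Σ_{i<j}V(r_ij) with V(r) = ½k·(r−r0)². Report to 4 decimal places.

15.1833

step 0: x0=(-1.2500, -1.2200, -0.8300) x1=(-1.4800, -0.6400, 0.3400) x2=(-1.8700, -1.9800, -0.4200) x3=(0.1900, 1.7400, 1.5700)
step 1: x0=(-1.2571, -1.2149, -0.8231) x1=(-1.5176, -0.6156, 0.3289) x2=(-1.8540, -1.9449, -0.3784) x3=(0.1687, 1.7664, 1.5857)
step 2: x0=(-1.2594, -1.2014, -0.8116) x1=(-1.5537, -0.5890, 0.3192) x2=(-1.8359, -1.9055, -0.3339) x3=(0.1417, 1.7826, 1.5951)
step 3: x0=(-1.2570, -1.1795, -0.7955) x1=(-1.5885, -0.5601, 0.3108) x2=(-1.8157, -1.8620, -0.2864) x3=(0.1090, 1.7887, 1.5982)
step 4: x0=(-1.2500, -1.1493, -0.7751) x1=(-1.6218, -0.5290, 0.3039) x2=(-1.7935, -1.8144, -0.2360) x3=(0.0709, 1.7848, 1.5951)
step 5: x0=(-1.2385, -1.1109, -0.7505) x1=(-1.6537, -0.4956, 0.2984) x2=(-1.7694, -1.7630, -0.1829) x3=(0.0275, 1.7710, 1.5859)
step 6: x0=(-1.2226, -1.0647, -0.7219) x1=(-1.6842, -0.4598, 0.2944) x2=(-1.7436, -1.7079, -0.1271) x3=(-0.0210, 1.7479, 1.5708)
step 7: x0=(-1.2025, -1.0109, -0.6897) x1=(-1.7135, -0.4217, 0.2919) x2=(-1.7162, -1.6495, -0.0687) x3=(-0.0744, 1.7156, 1.5501)
step 8: x0=(-1.1784, -0.9500, -0.6541) x1=(-1.7416, -0.3813, 0.2909) x2=(-1.6872, -1.5879, -0.0079) x3=(-0.1323, 1.6746, 1.5240)
step 9: x0=(-1.1505, -0.8825, -0.6154) x1=(-1.7687, -0.3386, 0.2912) x2=(-1.6567, -1.5235, 0.0551) x3=(-0.1944, 1.6255, 1.4929)
step 10: x0=(-1.1192, -0.8088, -0.5739) x1=(-1.7948, -0.2938, 0.2930) x2=(-1.6249, -1.4564, 0.1202) x3=(-0.2604, 1.5688, 1.4571)
step 11: x0=(-1.0845, -0.7295, -0.5300) x1=(-1.8201, -0.2469, 0.2960) x2=(-1.5919, -1.3871, 0.1873) x3=(-0.3298, 1.5052, 1.4169)
step 12: x0=(-1.0470, -0.6452, -0.4841) x1=(-1.8448, -0.1980, 0.3001) x2=(-1.5577, -1.3157, 0.2562) x3=(-0.4023, 1.4353, 1.3730)
step 13: x0=(-1.0067, -0.5566, -0.4363) x1=(-1.8690, -0.1474, 0.3053) x2=(-1.5225, -1.2426, 0.3267) x3=(-0.4775, 1.3598, 1.3256)
step 14: x0=(-0.9641, -0.4642, -0.3872) x1=(-1.8930, -0.0952, 0.3113) x2=(-1.4864, -1.1680, 0.3985) x3=(-0.5549, 1.2796, 1.2753)
step 15: x0=(-0.9195, -0.3687, -0.3370) x1=(-1.9168, -0.0416, 0.3181) x2=(-1.4496, -1.0923, 0.4717) x3=(-0.6340, 1.1955, 1.2227)
step 16: x0=(-0.8731, -0.2707, -0.2862) x1=(-1.9407, 0.0132, 0.3254) x2=(-1.4120, -1.0157, 0.5459) x3=(-0.7145, 1.1081, 1.1681)
step 17: x0=(-0.8253, -0.1710, -0.2350) x1=(-1.9648, 0.0688, 0.3330) x2=(-1.3740, -0.9385, 0.6209) x3=(-0.7960, 1.0185, 1.1122)
step 18: x0=(-0.7765, -0.0701, -0.1839) x1=(-1.9892, 0.1251, 0.3408) x2=(-1.3355, -0.8609, 0.6967) x3=(-0.8780, 0.9272, 1.0555)
step 19: x0=(-0.7267, 0.0314, -0.1332) x1=(-2.0141, 0.1818, 0.3487) x2=(-1.2967, -0.7833, 0.7730) x3=(-0.9602, 0.8352, 0.9985)
step 20: x0=(-0.6762, 0.1330, -0.0835) x1=(-2.0394, 0.2388, 0.3564) x2=(-1.2578, -0.7059, 0.8497) x3=(-1.0423, 0.7430, 0.9416)
step 0 velocities: v0=(-0.2100, 0.0200, 0.1000) v1=(-0.8500, 0.5200, -0.2600) v2=(0.3300, 0.7300, 0.8900) v3=(-0.4100, 0.7000, 0.4200)
step 0: KE=2.4234, PE=12.7749, E=15.1982
step 20 velocities: v0=(1.1307, 2.2553, 1.0925) v1=(-0.5700, 1.2663, 0.1683) v2=(0.8668, 1.7154, 1.7076) v3=(-1.8232, -2.0430, -1.2567)
step 20: KE=15.0730, PE=0.1104, E=15.1833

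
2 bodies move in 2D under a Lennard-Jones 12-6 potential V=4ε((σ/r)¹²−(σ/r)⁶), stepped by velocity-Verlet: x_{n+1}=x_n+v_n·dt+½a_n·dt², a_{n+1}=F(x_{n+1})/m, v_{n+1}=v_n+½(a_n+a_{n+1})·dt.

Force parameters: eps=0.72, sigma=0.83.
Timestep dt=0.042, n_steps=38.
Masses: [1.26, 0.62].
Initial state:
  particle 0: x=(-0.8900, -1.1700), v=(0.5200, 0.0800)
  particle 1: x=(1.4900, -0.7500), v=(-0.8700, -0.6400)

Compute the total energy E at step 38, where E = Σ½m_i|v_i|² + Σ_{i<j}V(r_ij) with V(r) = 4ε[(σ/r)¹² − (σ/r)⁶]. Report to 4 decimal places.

step 0: x0=(-0.8900, -1.1700) x1=(1.4900, -0.7500)
step 1: x0=(-0.8682, -1.1666) x1=(1.4534, -0.7769)
step 2: x0=(-0.8463, -1.1633) x1=(1.4168, -0.8038)
step 3: x0=(-0.8244, -1.1599) x1=(1.3802, -0.8307)
step 4: x0=(-0.8025, -1.1565) x1=(1.3435, -0.8576)
step 5: x0=(-0.7805, -1.1532) x1=(1.3067, -0.8845)
step 6: x0=(-0.7585, -1.1498) x1=(1.2699, -0.9114)
step 7: x0=(-0.7365, -1.1464) x1=(1.2329, -0.9384)
step 8: x0=(-0.7144, -1.1430) x1=(1.1958, -0.9653)
step 9: x0=(-0.6922, -1.1396) x1=(1.1585, -0.9923)
step 10: x0=(-0.6699, -1.1362) x1=(1.1211, -1.0193)
step 11: x0=(-0.6474, -1.1328) x1=(1.0833, -1.0463)
step 12: x0=(-0.6248, -1.1293) x1=(1.0453, -1.0733)
step 13: x0=(-0.6020, -1.1259) x1=(1.0068, -1.1003)
step 14: x0=(-0.5790, -1.1224) x1=(0.9677, -1.1274)
step 15: x0=(-0.5555, -1.1190) x1=(0.9280, -1.1544)
step 16: x0=(-0.5316, -1.1156) x1=(0.8872, -1.1814)
step 17: x0=(-0.5071, -1.1122) x1=(0.8453, -1.2084)
step 18: x0=(-0.4818, -1.1088) x1=(0.8016, -1.2352)
step 19: x0=(-0.4553, -1.1056) x1=(0.7556, -1.2618)
step 20: x0=(-0.4272, -1.1026) x1=(0.7064, -1.2880)
step 21: x0=(-0.3970, -1.0999) x1=(0.6529, -1.3135)
step 22: x0=(-0.3642, -1.0978) x1=(0.5939, -1.3379)
step 23: x0=(-0.3288, -1.0963) x1=(0.5299, -1.3610)
step 24: x0=(-0.2973, -1.0936) x1=(0.4737, -1.3865)
step 25: x0=(-0.2964, -1.0792) x1=(0.4799, -1.4357)
step 26: x0=(-0.3104, -1.0581) x1=(0.5160, -1.4987)
step 27: x0=(-0.3240, -1.0372) x1=(0.5515, -1.5614)
step 28: x0=(-0.3351, -1.0177) x1=(0.5819, -1.6210)
step 29: x0=(-0.3440, -0.9997) x1=(0.6079, -1.6777)
step 30: x0=(-0.3514, -0.9828) x1=(0.6307, -1.7321)
step 31: x0=(-0.3575, -0.9667) x1=(0.6511, -1.7847)
step 32: x0=(-0.3629, -0.9514) x1=(0.6697, -1.8358)
step 33: x0=(-0.3676, -0.9366) x1=(0.6871, -1.8859)
step 34: x0=(-0.3718, -0.9223) x1=(0.7036, -1.9352)
step 35: x0=(-0.3757, -0.9083) x1=(0.7193, -1.9837)
step 36: x0=(-0.3793, -0.8945) x1=(0.7345, -2.0318)
step 37: x0=(-0.3827, -0.8809) x1=(0.7492, -2.0794)
step 38: x0=(-0.3859, -0.8675) x1=(0.7637, -2.1266)
step 0 velocities: v0=(0.5200, 0.0800) v1=(-0.8700, -0.6400)
step 0: KE=0.5360, PE=-0.0047, E=0.5313
step 38 velocities: v0=(-0.0758, 0.3172) v1=(0.3408, -1.1220)
step 38: KE=0.4932, PE=-0.0378, E=0.4554

0.4554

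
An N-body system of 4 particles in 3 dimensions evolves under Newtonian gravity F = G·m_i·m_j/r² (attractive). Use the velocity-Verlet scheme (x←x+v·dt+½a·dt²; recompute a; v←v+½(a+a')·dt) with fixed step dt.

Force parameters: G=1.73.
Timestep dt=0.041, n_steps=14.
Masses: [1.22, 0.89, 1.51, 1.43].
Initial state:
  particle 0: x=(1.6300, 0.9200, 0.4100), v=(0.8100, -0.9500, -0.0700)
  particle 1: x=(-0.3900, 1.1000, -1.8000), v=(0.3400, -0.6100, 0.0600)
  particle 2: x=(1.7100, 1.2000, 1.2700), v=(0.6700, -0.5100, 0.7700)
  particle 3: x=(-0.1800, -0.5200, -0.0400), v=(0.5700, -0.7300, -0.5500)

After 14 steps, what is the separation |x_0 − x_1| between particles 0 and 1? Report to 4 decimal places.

step 0: x0=(1.6300, 0.9200, 0.4100) x1=(-0.3900, 1.1000, -1.8000) x2=(1.7100, 1.2000, 1.2700) x3=(-0.1800, -0.5200, -0.0400)
step 1: x0=(1.6631, 0.8817, 0.4095) x1=(-0.3758, 1.0747, -1.7970) x2=(1.7371, 1.1783, 1.2993) x3=(-0.1562, -0.5494, -0.0625)
step 2: x0=(1.6957, 0.8444, 0.4133) x1=(-0.3611, 1.0490, -1.7929) x2=(1.7634, 1.1550, 1.3245) x3=(-0.1317, -0.5778, -0.0850)
step 3: x0=(1.7280, 0.8083, 0.4212) x1=(-0.3459, 1.0227, -1.7878) x2=(1.7890, 1.1302, 1.3457) x3=(-0.1063, -0.6053, -0.1075)
step 4: x0=(1.7598, 0.7733, 0.4330) x1=(-0.3302, 0.9958, -1.7816) x2=(1.8140, 1.1039, 1.3630) x3=(-0.0802, -0.6317, -0.1299)
step 5: x0=(1.7910, 0.7393, 0.4487) x1=(-0.3139, 0.9684, -1.7743) x2=(1.8384, 1.0761, 1.3765) x3=(-0.0534, -0.6571, -0.1522)
step 6: x0=(1.8218, 0.7065, 0.4682) x1=(-0.2972, 0.9405, -1.7659) x2=(1.8623, 1.0468, 1.3863) x3=(-0.0258, -0.6816, -0.1744)
step 7: x0=(1.8519, 0.6748, 0.4916) x1=(-0.2799, 0.9119, -1.7565) x2=(1.8855, 1.0159, 1.3922) x3=(0.0025, -0.7050, -0.1966)
step 8: x0=(1.8815, 0.6445, 0.5191) x1=(-0.2621, 0.8828, -1.7460) x2=(1.9083, 0.9834, 1.3941) x3=(0.0315, -0.7275, -0.2187)
step 9: x0=(1.9106, 0.6155, 0.5508) x1=(-0.2438, 0.8530, -1.7344) x2=(1.9306, 0.9492, 1.3919) x3=(0.0612, -0.7490, -0.2407)
step 10: x0=(1.9390, 0.5882, 0.5870) x1=(-0.2249, 0.8226, -1.7218) x2=(1.9523, 0.9131, 1.3852) x3=(0.0916, -0.7695, -0.2626)
step 11: x0=(1.9668, 0.5627, 0.6283) x1=(-0.2055, 0.7916, -1.7080) x2=(1.9737, 0.8750, 1.3737) x3=(0.1227, -0.7889, -0.2844)
step 12: x0=(1.9940, 0.5395, 0.6753) x1=(-0.1856, 0.7599, -1.6932) x2=(1.9945, 0.8345, 1.3569) x3=(0.1544, -0.8074, -0.3061)
step 13: x0=(2.0205, 0.5191, 0.7292) x1=(-0.1651, 0.7274, -1.6773) x2=(2.0150, 0.7912, 1.3337) x3=(0.1868, -0.8249, -0.3277)
step 14: x0=(2.0463, 0.5024, 0.7918) x1=(-0.1440, 0.6943, -1.6602) x2=(2.0352, 0.7443, 1.3027) x3=(0.2198, -0.8413, -0.3491)

3.2934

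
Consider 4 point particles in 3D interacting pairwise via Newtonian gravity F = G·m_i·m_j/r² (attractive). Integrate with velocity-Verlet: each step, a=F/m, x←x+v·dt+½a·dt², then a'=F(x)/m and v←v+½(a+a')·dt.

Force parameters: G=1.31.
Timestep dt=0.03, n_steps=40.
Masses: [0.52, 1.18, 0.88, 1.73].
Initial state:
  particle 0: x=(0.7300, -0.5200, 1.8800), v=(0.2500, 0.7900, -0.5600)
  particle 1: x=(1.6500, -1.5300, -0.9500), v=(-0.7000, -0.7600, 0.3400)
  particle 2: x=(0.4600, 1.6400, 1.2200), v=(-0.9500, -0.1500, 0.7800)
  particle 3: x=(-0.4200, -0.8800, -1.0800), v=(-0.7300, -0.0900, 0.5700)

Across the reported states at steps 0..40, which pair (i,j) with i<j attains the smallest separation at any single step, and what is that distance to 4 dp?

step 0: x0=(0.7300, -0.5200, 1.8800) x1=(1.6500, -1.5300, -0.9500) x2=(0.4600, 1.6400, 1.2200) x3=(-0.4200, -0.8800, -1.0800)
step 1: x0=(0.7375, -0.4962, 1.8630) x1=(1.6288, -1.5527, -0.9398) x2=(0.4315, 1.6354, 1.2433) x3=(-0.4417, -0.8827, -1.0628)
step 2: x0=(0.7449, -0.4724, 1.8457) x1=(1.6071, -1.5752, -0.9295) x2=(0.4030, 1.6304, 1.2666) x3=(-0.4632, -0.8854, -1.0455)
step 3: x0=(0.7522, -0.4483, 1.8279) x1=(1.5850, -1.5975, -0.9191) x2=(0.3745, 1.6251, 1.2897) x3=(-0.4843, -0.8882, -1.0281)
step 4: x0=(0.7595, -0.4242, 1.8098) x1=(1.5625, -1.6196, -0.9087) x2=(0.3460, 1.6196, 1.3126) x3=(-0.5050, -0.8910, -1.0106)
step 5: x0=(0.7667, -0.3999, 1.7914) x1=(1.5395, -1.6414, -0.8982) x2=(0.3175, 1.6137, 1.3355) x3=(-0.5255, -0.8938, -0.9929)
step 6: x0=(0.7737, -0.3756, 1.7725) x1=(1.5161, -1.6631, -0.8876) x2=(0.2891, 1.6075, 1.3582) x3=(-0.5456, -0.8966, -0.9751)
step 7: x0=(0.7807, -0.3510, 1.7533) x1=(1.4922, -1.6845, -0.8769) x2=(0.2606, 1.6010, 1.3808) x3=(-0.5655, -0.8995, -0.9572)
step 8: x0=(0.7875, -0.3264, 1.7337) x1=(1.4680, -1.7057, -0.8662) x2=(0.2322, 1.5942, 1.4033) x3=(-0.5850, -0.9024, -0.9392)
step 9: x0=(0.7942, -0.3016, 1.7138) x1=(1.4433, -1.7267, -0.8554) x2=(0.2038, 1.5871, 1.4257) x3=(-0.6042, -0.9053, -0.9210)
step 10: x0=(0.8008, -0.2767, 1.6935) x1=(1.4182, -1.7474, -0.8445) x2=(0.1754, 1.5796, 1.4479) x3=(-0.6231, -0.9083, -0.9027)
step 11: x0=(0.8072, -0.2517, 1.6729) x1=(1.3926, -1.7679, -0.8336) x2=(0.1471, 1.5719, 1.4700) x3=(-0.6416, -0.9113, -0.8843)
step 12: x0=(0.8134, -0.2265, 1.6519) x1=(1.3667, -1.7882, -0.8225) x2=(0.1188, 1.5638, 1.4920) x3=(-0.6599, -0.9143, -0.8658)
step 13: x0=(0.8195, -0.2012, 1.6305) x1=(1.3403, -1.8082, -0.8114) x2=(0.0906, 1.5553, 1.5138) x3=(-0.6778, -0.9174, -0.8471)
step 14: x0=(0.8253, -0.1758, 1.6088) x1=(1.3136, -1.8279, -0.8002) x2=(0.0624, 1.5465, 1.5355) x3=(-0.6954, -0.9205, -0.8284)
step 15: x0=(0.8310, -0.1503, 1.5868) x1=(1.2864, -1.8474, -0.7889) x2=(0.0342, 1.5374, 1.5570) x3=(-0.7128, -0.9237, -0.8095)
step 16: x0=(0.8364, -0.1246, 1.5645) x1=(1.2588, -1.8667, -0.7776) x2=(0.0061, 1.5280, 1.5784) x3=(-0.7297, -0.9269, -0.7905)
step 17: x0=(0.8416, -0.0989, 1.5419) x1=(1.2308, -1.8856, -0.7661) x2=(-0.0219, 1.5182, 1.5996) x3=(-0.7464, -0.9301, -0.7714)
step 18: x0=(0.8465, -0.0730, 1.5189) x1=(1.2024, -1.9044, -0.7546) x2=(-0.0498, 1.5081, 1.6206) x3=(-0.7628, -0.9334, -0.7522)
step 19: x0=(0.8512, -0.0471, 1.4957) x1=(1.1736, -1.9228, -0.7430) x2=(-0.0777, 1.4976, 1.6415) x3=(-0.7788, -0.9367, -0.7328)
step 20: x0=(0.8555, -0.0210, 1.4721) x1=(1.1444, -1.9409, -0.7313) x2=(-0.1055, 1.4868, 1.6623) x3=(-0.7946, -0.9401, -0.7134)
step 21: x0=(0.8596, 0.0051, 1.4483) x1=(1.1148, -1.9588, -0.7195) x2=(-0.1331, 1.4757, 1.6828) x3=(-0.8100, -0.9436, -0.6938)
step 22: x0=(0.8634, 0.0314, 1.4243) x1=(1.0848, -1.9764, -0.7076) x2=(-0.1607, 1.4643, 1.7032) x3=(-0.8251, -0.9470, -0.6741)
step 23: x0=(0.8668, 0.0577, 1.4000) x1=(1.0543, -1.9936, -0.6956) x2=(-0.1882, 1.4525, 1.7234) x3=(-0.8398, -0.9506, -0.6543)
step 24: x0=(0.8700, 0.0840, 1.3754) x1=(1.0235, -2.0106, -0.6836) x2=(-0.2156, 1.4403, 1.7433) x3=(-0.8543, -0.9542, -0.6344)
step 25: x0=(0.8727, 0.1104, 1.3506) x1=(0.9923, -2.0273, -0.6714) x2=(-0.2429, 1.4279, 1.7631) x3=(-0.8684, -0.9578, -0.6144)
step 26: x0=(0.8752, 0.1368, 1.3257) x1=(0.9607, -2.0436, -0.6592) x2=(-0.2701, 1.4151, 1.7827) x3=(-0.8822, -0.9615, -0.5943)
step 27: x0=(0.8772, 0.1633, 1.3005) x1=(0.9286, -2.0597, -0.6469) x2=(-0.2972, 1.4020, 1.8021) x3=(-0.8957, -0.9653, -0.5741)
step 28: x0=(0.8789, 0.1897, 1.2751) x1=(0.8962, -2.0754, -0.6345) x2=(-0.3241, 1.3886, 1.8212) x3=(-0.9088, -0.9691, -0.5537)
step 29: x0=(0.8802, 0.2161, 1.2496) x1=(0.8634, -2.0907, -0.6219) x2=(-0.3509, 1.3749, 1.8401) x3=(-0.9216, -0.9731, -0.5333)
step 30: x0=(0.8811, 0.2426, 1.2239) x1=(0.8302, -2.1058, -0.6093) x2=(-0.3777, 1.3609, 1.8588) x3=(-0.9341, -0.9770, -0.5128)
step 31: x0=(0.8816, 0.2689, 1.1981) x1=(0.7965, -2.1205, -0.5967) x2=(-0.4042, 1.3466, 1.8773) x3=(-0.9463, -0.9811, -0.4922)
step 32: x0=(0.8817, 0.2953, 1.1721) x1=(0.7625, -2.1348, -0.5839) x2=(-0.4307, 1.3320, 1.8955) x3=(-0.9581, -0.9852, -0.4715)
step 33: x0=(0.8814, 0.3215, 1.1460) x1=(0.7280, -2.1488, -0.5710) x2=(-0.4570, 1.3171, 1.9135) x3=(-0.9696, -0.9894, -0.4506)
step 34: x0=(0.8807, 0.3477, 1.1198) x1=(0.6932, -2.1624, -0.5580) x2=(-0.4833, 1.3020, 1.9313) x3=(-0.9807, -0.9937, -0.4297)
step 35: x0=(0.8795, 0.3737, 1.0935) x1=(0.6579, -2.1756, -0.5449) x2=(-0.5093, 1.2865, 1.9488) x3=(-0.9915, -0.9981, -0.4087)
step 36: x0=(0.8780, 0.3997, 1.0671) x1=(0.6223, -2.1885, -0.5317) x2=(-0.5353, 1.2708, 1.9660) x3=(-1.0020, -1.0025, -0.3877)
step 37: x0=(0.8760, 0.4255, 1.0407) x1=(0.5862, -2.2009, -0.5185) x2=(-0.5612, 1.2548, 1.9830) x3=(-1.0121, -1.0071, -0.3665)
step 38: x0=(0.8737, 0.4512, 1.0141) x1=(0.5497, -2.2130, -0.5051) x2=(-0.5869, 1.2386, 1.9997) x3=(-1.0219, -1.0117, -0.3452)
step 39: x0=(0.8709, 0.4767, 0.9875) x1=(0.5128, -2.2246, -0.4916) x2=(-0.6125, 1.2221, 2.0162) x3=(-1.0313, -1.0165, -0.3239)
step 40: x0=(0.8677, 0.5021, 0.9608) x1=(0.4754, -2.2358, -0.4780) x2=(-0.6380, 1.2054, 2.0324) x3=(-1.0404, -1.0214, -0.3025)

pair (0,2), distance 1.7750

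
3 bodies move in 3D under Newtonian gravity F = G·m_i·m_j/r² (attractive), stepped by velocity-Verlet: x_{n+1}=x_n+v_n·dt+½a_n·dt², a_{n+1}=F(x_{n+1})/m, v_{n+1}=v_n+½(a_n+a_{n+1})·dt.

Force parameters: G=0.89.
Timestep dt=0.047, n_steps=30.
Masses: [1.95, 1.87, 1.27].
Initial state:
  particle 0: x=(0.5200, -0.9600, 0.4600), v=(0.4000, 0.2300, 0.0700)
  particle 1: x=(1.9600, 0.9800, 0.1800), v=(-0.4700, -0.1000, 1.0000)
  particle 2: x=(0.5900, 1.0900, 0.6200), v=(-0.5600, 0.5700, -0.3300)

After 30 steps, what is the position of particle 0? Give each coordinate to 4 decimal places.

step 0: x0=(0.5200, -0.9600, 0.4600) x1=(1.9600, 0.9800, 0.1800) x2=(0.5900, 1.0900, 0.6200)
step 1: x0=(0.5390, -0.9486, 0.4633) x1=(1.9371, 0.9751, 0.2272) x2=(0.5645, 1.1163, 0.6042)
step 2: x0=(0.5584, -0.9362, 0.4665) x1=(1.9127, 0.9698, 0.2748) x2=(0.5407, 1.1415, 0.5878)
step 3: x0=(0.5781, -0.9226, 0.4698) x1=(1.8867, 0.9640, 0.3228) x2=(0.5187, 1.1656, 0.5710)
step 4: x0=(0.5983, -0.9079, 0.4730) x1=(1.8591, 0.9578, 0.3710) x2=(0.4985, 1.1885, 0.5539)
step 5: x0=(0.6188, -0.8920, 0.4762) x1=(1.8297, 0.9513, 0.4194) x2=(0.4803, 1.2103, 0.5364)
step 6: x0=(0.6397, -0.8750, 0.4794) x1=(1.7986, 0.9443, 0.4679) x2=(0.4639, 1.2308, 0.5188)
step 7: x0=(0.6609, -0.8567, 0.4826) x1=(1.7658, 0.9369, 0.5165) x2=(0.4496, 1.2501, 0.5010)
step 8: x0=(0.6826, -0.8371, 0.4858) x1=(1.7312, 0.9291, 0.5651) x2=(0.4373, 1.2681, 0.4833)
step 9: x0=(0.7046, -0.8163, 0.4891) x1=(1.6948, 0.9208, 0.6135) x2=(0.4271, 1.2847, 0.4657)
step 10: x0=(0.7270, -0.7941, 0.4924) x1=(1.6566, 0.9121, 0.6618) x2=(0.4190, 1.2999, 0.4483)
step 11: x0=(0.7498, -0.7705, 0.4958) x1=(1.6166, 0.9030, 0.7097) x2=(0.4130, 1.3136, 0.4314)
step 12: x0=(0.7730, -0.7455, 0.4992) x1=(1.5747, 0.8934, 0.7572) x2=(0.4092, 1.3258, 0.4149)
step 13: x0=(0.7965, -0.7189, 0.5029) x1=(1.5309, 0.8833, 0.8041) x2=(0.4075, 1.3363, 0.3990)
step 14: x0=(0.8204, -0.6908, 0.5066) x1=(1.4853, 0.8726, 0.8503) x2=(0.4080, 1.3453, 0.3839)
step 15: x0=(0.8447, -0.6610, 0.5106) x1=(1.4379, 0.8614, 0.8957) x2=(0.4105, 1.3525, 0.3696)
step 16: x0=(0.8693, -0.6294, 0.5149) x1=(1.3887, 0.8496, 0.9401) x2=(0.4152, 1.3579, 0.3565)
step 17: x0=(0.8942, -0.5960, 0.5194) x1=(1.3378, 0.8371, 0.9834) x2=(0.4220, 1.3614, 0.3445)
step 18: x0=(0.9194, -0.5606, 0.5244) x1=(1.2852, 0.8239, 1.0254) x2=(0.4308, 1.3630, 0.3338)
step 19: x0=(0.9448, -0.5232, 0.5298) x1=(1.2310, 0.8099, 1.0659) x2=(0.4415, 1.3626, 0.3246)
step 20: x0=(0.9704, -0.4835, 0.5358) x1=(1.1754, 0.7950, 1.1047) x2=(0.4541, 1.3601, 0.3171)
step 21: x0=(0.9961, -0.4416, 0.5424) x1=(1.1185, 0.7792, 1.1416) x2=(0.4684, 1.3555, 0.3113)
step 22: x0=(1.0217, -0.3973, 0.5498) x1=(1.0605, 0.7624, 1.1764) x2=(0.4845, 1.3486, 0.3073)
step 23: x0=(1.0473, -0.3503, 0.5581) x1=(1.0016, 0.7446, 1.2089) x2=(0.5021, 1.3394, 0.3054)
step 24: x0=(1.0724, -0.3008, 0.5675) x1=(0.9420, 0.7255, 1.2389) x2=(0.5211, 1.3277, 0.3057)
step 25: x0=(1.0971, -0.2484, 0.5781) x1=(0.8821, 0.7053, 1.2661) x2=(0.5415, 1.3136, 0.3081)
step 26: x0=(1.1210, -0.1931, 0.5900) x1=(0.8222, 0.6838, 1.2903) x2=(0.5631, 1.2968, 0.3130)
step 27: x0=(1.1439, -0.1350, 0.6034) x1=(0.7625, 0.6611, 1.3114) x2=(0.5858, 1.2773, 0.3202)
step 28: x0=(1.1654, -0.0738, 0.6183) x1=(0.7037, 0.6373, 1.3290) x2=(0.6094, 1.2550, 0.3299)
step 29: x0=(1.1853, -0.0097, 0.6350) x1=(0.6459, 0.6124, 1.3431) x2=(0.6339, 1.2297, 0.3423)
step 30: x0=(1.2031, 0.0574, 0.6535) x1=(0.5898, 0.5865, 1.3536) x2=(0.6593, 1.2012, 0.3573)

(1.2031, 0.0574, 0.6535)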